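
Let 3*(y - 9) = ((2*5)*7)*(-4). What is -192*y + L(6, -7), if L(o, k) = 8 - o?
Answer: 16194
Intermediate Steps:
y = -253/3 (y = 9 + (((2*5)*7)*(-4))/3 = 9 + ((10*7)*(-4))/3 = 9 + (70*(-4))/3 = 9 + (⅓)*(-280) = 9 - 280/3 = -253/3 ≈ -84.333)
-192*y + L(6, -7) = -192*(-253/3) + (8 - 1*6) = 16192 + (8 - 6) = 16192 + 2 = 16194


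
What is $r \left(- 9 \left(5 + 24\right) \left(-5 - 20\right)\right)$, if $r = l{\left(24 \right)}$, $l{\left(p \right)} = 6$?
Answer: $39150$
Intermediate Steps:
$r = 6$
$r \left(- 9 \left(5 + 24\right) \left(-5 - 20\right)\right) = 6 \left(- 9 \left(5 + 24\right) \left(-5 - 20\right)\right) = 6 \left(- 9 \cdot 29 \left(-25\right)\right) = 6 \left(\left(-9\right) \left(-725\right)\right) = 6 \cdot 6525 = 39150$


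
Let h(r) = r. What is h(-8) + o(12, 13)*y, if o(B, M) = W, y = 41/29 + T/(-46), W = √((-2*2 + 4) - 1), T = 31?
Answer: -8 + 987*I/1334 ≈ -8.0 + 0.73988*I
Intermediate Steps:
W = I (W = √((-4 + 4) - 1) = √(0 - 1) = √(-1) = I ≈ 1.0*I)
y = 987/1334 (y = 41/29 + 31/(-46) = 41*(1/29) + 31*(-1/46) = 41/29 - 31/46 = 987/1334 ≈ 0.73988)
o(B, M) = I
h(-8) + o(12, 13)*y = -8 + I*(987/1334) = -8 + 987*I/1334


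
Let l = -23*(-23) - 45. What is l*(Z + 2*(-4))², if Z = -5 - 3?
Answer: 123904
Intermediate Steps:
Z = -8
l = 484 (l = 529 - 45 = 484)
l*(Z + 2*(-4))² = 484*(-8 + 2*(-4))² = 484*(-8 - 8)² = 484*(-16)² = 484*256 = 123904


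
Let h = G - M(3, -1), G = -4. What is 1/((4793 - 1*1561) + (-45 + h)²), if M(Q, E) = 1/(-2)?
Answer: 4/22337 ≈ 0.00017908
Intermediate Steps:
M(Q, E) = -½
h = -7/2 (h = -4 - 1*(-½) = -4 + ½ = -7/2 ≈ -3.5000)
1/((4793 - 1*1561) + (-45 + h)²) = 1/((4793 - 1*1561) + (-45 - 7/2)²) = 1/((4793 - 1561) + (-97/2)²) = 1/(3232 + 9409/4) = 1/(22337/4) = 4/22337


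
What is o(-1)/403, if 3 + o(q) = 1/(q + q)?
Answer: -7/806 ≈ -0.0086849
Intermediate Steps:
o(q) = -3 + 1/(2*q) (o(q) = -3 + 1/(q + q) = -3 + 1/(2*q))
o(-1)/403 = (-3 + (1/2)/(-1))/403 = (-3 + (1/2)*(-1))*(1/403) = (-3 - 1/2)*(1/403) = -7/2*1/403 = -7/806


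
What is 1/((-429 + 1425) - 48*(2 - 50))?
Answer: 1/3300 ≈ 0.00030303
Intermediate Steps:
1/((-429 + 1425) - 48*(2 - 50)) = 1/(996 - 48*(-48)) = 1/(996 + 2304) = 1/3300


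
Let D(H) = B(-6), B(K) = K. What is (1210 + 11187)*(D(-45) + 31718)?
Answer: 393133664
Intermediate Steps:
D(H) = -6
(1210 + 11187)*(D(-45) + 31718) = (1210 + 11187)*(-6 + 31718) = 12397*31712 = 393133664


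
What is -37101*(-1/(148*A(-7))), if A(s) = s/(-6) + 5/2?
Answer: 111303/1628 ≈ 68.368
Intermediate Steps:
A(s) = 5/2 - s/6 (A(s) = s*(-⅙) + 5*(½) = -s/6 + 5/2 = 5/2 - s/6)
-37101*(-1/(148*A(-7))) = -37101*(-1/(148*(5/2 - ⅙*(-7)))) = -37101*(-1/(148*(5/2 + 7/6))) = -37101/((11/3)*(-148)) = -37101/(-1628/3) = -37101*(-3/1628) = 111303/1628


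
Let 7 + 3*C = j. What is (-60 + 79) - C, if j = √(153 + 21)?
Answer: 64/3 - √174/3 ≈ 16.936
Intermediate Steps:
j = √174 ≈ 13.191
C = -7/3 + √174/3 ≈ 2.0636
(-60 + 79) - C = (-60 + 79) - (-7/3 + √174/3) = 19 + (7/3 - √174/3) = 64/3 - √174/3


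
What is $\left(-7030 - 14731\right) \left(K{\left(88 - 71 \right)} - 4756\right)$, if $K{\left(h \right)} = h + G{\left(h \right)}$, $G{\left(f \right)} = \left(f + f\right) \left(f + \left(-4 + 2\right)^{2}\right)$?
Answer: $87588025$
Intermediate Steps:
$G{\left(f \right)} = 2 f \left(4 + f\right)$ ($G{\left(f \right)} = 2 f \left(f + \left(-2\right)^{2}\right) = 2 f \left(f + 4\right) = 2 f \left(4 + f\right)$)
$K{\left(h \right)} = h + 2 h \left(4 + h\right)$
$\left(-7030 - 14731\right) \left(K{\left(88 - 71 \right)} - 4756\right) = \left(-7030 - 14731\right) \left(\left(88 - 71\right) \left(9 + 2 \left(88 - 71\right)\right) - 4756\right) = - 21761 \left(17 \left(9 + 2 \cdot 17\right) - 4756\right) = - 21761 \left(17 \left(9 + 34\right) - 4756\right) = - 21761 \left(17 \cdot 43 - 4756\right) = - 21761 \left(731 - 4756\right) = \left(-21761\right) \left(-4025\right) = 87588025$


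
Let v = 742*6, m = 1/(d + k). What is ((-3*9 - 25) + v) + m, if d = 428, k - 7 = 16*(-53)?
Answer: 1817199/413 ≈ 4400.0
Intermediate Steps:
k = -841 (k = 7 + 16*(-53) = 7 - 848 = -841)
m = -1/413 (m = 1/(428 - 841) = 1/(-413) = -1/413 ≈ -0.0024213)
v = 4452
((-3*9 - 25) + v) + m = ((-3*9 - 25) + 4452) - 1/413 = ((-27 - 25) + 4452) - 1/413 = (-52 + 4452) - 1/413 = 4400 - 1/413 = 1817199/413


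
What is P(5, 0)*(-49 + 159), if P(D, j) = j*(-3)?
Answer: 0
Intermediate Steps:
P(D, j) = -3*j
P(5, 0)*(-49 + 159) = (-3*0)*(-49 + 159) = 0*110 = 0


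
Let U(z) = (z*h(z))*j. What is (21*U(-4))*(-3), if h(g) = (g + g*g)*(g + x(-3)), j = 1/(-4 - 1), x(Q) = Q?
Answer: 21168/5 ≈ 4233.6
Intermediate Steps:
j = -⅕ (j = 1/(-5) = -⅕ ≈ -0.20000)
h(g) = (-3 + g)*(g + g²) (h(g) = (g + g*g)*(g - 3) = (g + g²)*(-3 + g) = (-3 + g)*(g + g²))
U(z) = -z²*(-3 + z² - 2*z)/5 (U(z) = (z*(z*(-3 + z² - 2*z)))*(-⅕) = (z²*(-3 + z² - 2*z))*(-⅕) = -z²*(-3 + z² - 2*z)/5)
(21*U(-4))*(-3) = (21*((⅕)*(-4)²*(3 - 1*(-4)² + 2*(-4))))*(-3) = (21*((⅕)*16*(3 - 1*16 - 8)))*(-3) = (21*((⅕)*16*(3 - 16 - 8)))*(-3) = (21*((⅕)*16*(-21)))*(-3) = (21*(-336/5))*(-3) = -7056/5*(-3) = 21168/5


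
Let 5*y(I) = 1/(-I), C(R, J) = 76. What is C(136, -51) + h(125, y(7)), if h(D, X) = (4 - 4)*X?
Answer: 76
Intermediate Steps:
y(I) = -1/(5*I) (y(I) = 1/(5*((-I))) = (-1/I)/5 = -1/(5*I))
h(D, X) = 0 (h(D, X) = 0*X = 0)
C(136, -51) + h(125, y(7)) = 76 + 0 = 76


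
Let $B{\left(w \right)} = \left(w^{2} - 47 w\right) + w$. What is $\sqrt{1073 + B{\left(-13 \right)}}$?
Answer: $4 \sqrt{115} \approx 42.895$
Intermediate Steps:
$B{\left(w \right)} = w^{2} - 46 w$
$\sqrt{1073 + B{\left(-13 \right)}} = \sqrt{1073 - 13 \left(-46 - 13\right)} = \sqrt{1073 - -767} = \sqrt{1073 + 767} = \sqrt{1840} = 4 \sqrt{115}$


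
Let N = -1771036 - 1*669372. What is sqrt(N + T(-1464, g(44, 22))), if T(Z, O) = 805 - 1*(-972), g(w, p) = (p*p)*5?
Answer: 3*I*sqrt(270959) ≈ 1561.6*I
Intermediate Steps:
g(w, p) = 5*p**2 (g(w, p) = p**2*5 = 5*p**2)
T(Z, O) = 1777 (T(Z, O) = 805 + 972 = 1777)
N = -2440408 (N = -1771036 - 669372 = -2440408)
sqrt(N + T(-1464, g(44, 22))) = sqrt(-2440408 + 1777) = sqrt(-2438631) = 3*I*sqrt(270959)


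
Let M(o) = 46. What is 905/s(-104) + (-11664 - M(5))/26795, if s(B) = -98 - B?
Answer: 4835843/32154 ≈ 150.40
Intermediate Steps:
905/s(-104) + (-11664 - M(5))/26795 = 905/(-98 - 1*(-104)) + (-11664 - 1*46)/26795 = 905/(-98 + 104) + (-11664 - 46)*(1/26795) = 905/6 - 11710*1/26795 = 905*(1/6) - 2342/5359 = 905/6 - 2342/5359 = 4835843/32154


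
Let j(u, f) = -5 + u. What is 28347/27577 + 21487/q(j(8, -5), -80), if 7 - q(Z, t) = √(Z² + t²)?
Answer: -360685643/15944520 - 21487*√6409/6360 ≈ -293.09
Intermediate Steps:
q(Z, t) = 7 - √(Z² + t²)
28347/27577 + 21487/q(j(8, -5), -80) = 28347/27577 + 21487/(7 - √((-5 + 8)² + (-80)²)) = 28347*(1/27577) + 21487/(7 - √(3² + 6400)) = 2577/2507 + 21487/(7 - √(9 + 6400)) = 2577/2507 + 21487/(7 - √6409)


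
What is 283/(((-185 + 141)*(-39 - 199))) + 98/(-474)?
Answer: -446057/2481864 ≈ -0.17973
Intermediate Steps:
283/(((-185 + 141)*(-39 - 199))) + 98/(-474) = 283/((-44*(-238))) + 98*(-1/474) = 283/10472 - 49/237 = -446057/2481864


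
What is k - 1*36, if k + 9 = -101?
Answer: -146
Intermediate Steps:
k = -110 (k = -9 - 101 = -110)
k - 1*36 = -110 - 1*36 = -110 - 36 = -146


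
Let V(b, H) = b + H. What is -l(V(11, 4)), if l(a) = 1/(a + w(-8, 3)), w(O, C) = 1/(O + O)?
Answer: -16/239 ≈ -0.066946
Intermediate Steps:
V(b, H) = H + b
w(O, C) = 1/(2*O)
l(a) = 1/(-1/16 + a) (l(a) = 1/(a + (1/2)/(-8)) = 1/(a + (1/2)*(-1/8)) = 1/(a - 1/16) = 1/(-1/16 + a))
-l(V(11, 4)) = -16/(-1 + 16*(4 + 11)) = -16/(-1 + 16*15) = -16/(-1 + 240) = -16/239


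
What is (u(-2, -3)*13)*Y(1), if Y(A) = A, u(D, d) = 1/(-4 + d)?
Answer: -13/7 ≈ -1.8571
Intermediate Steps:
(u(-2, -3)*13)*Y(1) = (13/(-4 - 3))*1 = (13/(-7))*1 = -⅐*13*1 = -13/7*1 = -13/7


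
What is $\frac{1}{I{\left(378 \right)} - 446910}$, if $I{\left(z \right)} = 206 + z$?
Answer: $- \frac{1}{446326} \approx -2.2405 \cdot 10^{-6}$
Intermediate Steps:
$\frac{1}{I{\left(378 \right)} - 446910} = \frac{1}{\left(206 + 378\right) - 446910} = \frac{1}{584 - 446910} = \frac{1}{-446326} = - \frac{1}{446326}$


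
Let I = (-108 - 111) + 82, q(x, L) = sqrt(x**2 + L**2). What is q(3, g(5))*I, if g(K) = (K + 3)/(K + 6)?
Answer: -137*sqrt(1153)/11 ≈ -422.90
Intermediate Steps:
g(K) = (3 + K)/(6 + K)
q(x, L) = sqrt(L**2 + x**2)
I = -137 (I = -219 + 82 = -137)
q(3, g(5))*I = sqrt(((3 + 5)/(6 + 5))**2 + 3**2)*(-137) = sqrt((8/11)**2 + 9)*(-137) = sqrt(64/121 + 9)*(-137) = sqrt(1153/121)*(-137) = (sqrt(1153)/11)*(-137) = -137*sqrt(1153)/11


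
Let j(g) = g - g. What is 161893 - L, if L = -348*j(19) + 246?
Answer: 161647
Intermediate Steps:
j(g) = 0
L = 246 (L = -348*0 + 246 = 0 + 246 = 246)
161893 - L = 161893 - 1*246 = 161893 - 246 = 161647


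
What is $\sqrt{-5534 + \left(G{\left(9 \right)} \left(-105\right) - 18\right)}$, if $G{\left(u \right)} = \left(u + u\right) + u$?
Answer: $i \sqrt{8387} \approx 91.581 i$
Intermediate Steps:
$G{\left(u \right)} = 3 u$ ($G{\left(u \right)} = 2 u + u = 3 u$)
$\sqrt{-5534 + \left(G{\left(9 \right)} \left(-105\right) - 18\right)} = \sqrt{-5534 + \left(3 \cdot 9 \left(-105\right) - 18\right)} = \sqrt{-5534 + \left(27 \left(-105\right) - 18\right)} = \sqrt{-5534 - 2853} = \sqrt{-8387} = i \sqrt{8387}$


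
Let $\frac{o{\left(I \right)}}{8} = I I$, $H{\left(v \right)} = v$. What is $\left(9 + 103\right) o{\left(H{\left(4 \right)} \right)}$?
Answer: $14336$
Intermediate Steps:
$o{\left(I \right)} = 8 I^{2}$ ($o{\left(I \right)} = 8 I I = 8 I^{2}$)
$\left(9 + 103\right) o{\left(H{\left(4 \right)} \right)} = \left(9 + 103\right) 8 \cdot 4^{2} = 112 \cdot 8 \cdot 16 = 112 \cdot 128 = 14336$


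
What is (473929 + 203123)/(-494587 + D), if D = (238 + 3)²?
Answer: -112842/72751 ≈ -1.5511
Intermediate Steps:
D = 58081 (D = 241² = 58081)
(473929 + 203123)/(-494587 + D) = (473929 + 203123)/(-494587 + 58081) = 677052/(-436506) = 677052*(-1/436506) = -112842/72751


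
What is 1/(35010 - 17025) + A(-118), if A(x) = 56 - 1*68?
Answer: -215819/17985 ≈ -12.000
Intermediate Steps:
A(x) = -12 (A(x) = 56 - 68 = -12)
1/(35010 - 17025) + A(-118) = 1/(35010 - 17025) - 12 = 1/17985 - 12 = -215819/17985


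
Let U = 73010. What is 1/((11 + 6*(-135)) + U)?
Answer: 1/72211 ≈ 1.3848e-5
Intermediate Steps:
1/((11 + 6*(-135)) + U) = 1/((11 + 6*(-135)) + 73010) = 1/((11 - 810) + 73010) = 1/(-799 + 73010) = 1/72211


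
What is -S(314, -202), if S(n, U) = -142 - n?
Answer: 456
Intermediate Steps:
-S(314, -202) = -(-142 - 1*314) = -(-142 - 314) = -1*(-456) = 456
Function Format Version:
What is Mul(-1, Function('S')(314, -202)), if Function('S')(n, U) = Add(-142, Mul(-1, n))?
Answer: 456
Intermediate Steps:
Mul(-1, Function('S')(314, -202)) = Mul(-1, Add(-142, Mul(-1, 314))) = Mul(-1, Add(-142, -314)) = Mul(-1, -456) = 456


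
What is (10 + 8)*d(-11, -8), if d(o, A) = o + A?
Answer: -342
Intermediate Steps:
d(o, A) = A + o
(10 + 8)*d(-11, -8) = (10 + 8)*(-8 - 11) = 18*(-19) = -342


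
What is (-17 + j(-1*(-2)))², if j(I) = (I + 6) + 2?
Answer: 49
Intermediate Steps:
j(I) = 8 + I (j(I) = (6 + I) + 2 = 8 + I)
(-17 + j(-1*(-2)))² = (-17 + (8 - 1*(-2)))² = (-17 + (8 + 2))² = (-17 + 10)² = (-7)² = 49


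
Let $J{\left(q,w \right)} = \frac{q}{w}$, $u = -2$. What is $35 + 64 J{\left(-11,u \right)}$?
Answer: $387$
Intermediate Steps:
$35 + 64 J{\left(-11,u \right)} = 35 + 64 \left(- \frac{11}{-2}\right) = 35 + 64 \left(\left(-11\right) \left(- \frac{1}{2}\right)\right) = 35 + 64 \cdot \frac{11}{2} = 35 + 352 = 387$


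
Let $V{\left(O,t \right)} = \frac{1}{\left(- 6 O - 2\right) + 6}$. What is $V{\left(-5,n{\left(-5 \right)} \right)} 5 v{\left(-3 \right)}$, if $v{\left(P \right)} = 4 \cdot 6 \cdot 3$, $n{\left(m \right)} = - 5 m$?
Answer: $\frac{180}{17} \approx 10.588$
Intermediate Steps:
$V{\left(O,t \right)} = \frac{1}{4 - 6 O}$ ($V{\left(O,t \right)} = \frac{1}{\left(-2 - 6 O\right) + 6} = \frac{1}{4 - 6 O}$)
$v{\left(P \right)} = 72$ ($v{\left(P \right)} = 24 \cdot 3 = 72$)
$V{\left(-5,n{\left(-5 \right)} \right)} 5 v{\left(-3 \right)} = - \frac{1}{-4 + 6 \left(-5\right)} 5 \cdot 72 = - \frac{1}{-4 - 30} \cdot 5 \cdot 72 = - \frac{1}{-34} \cdot 5 \cdot 72 = \left(-1\right) \left(- \frac{1}{34}\right) 5 \cdot 72 = \frac{1}{34} \cdot 5 \cdot 72 = \frac{5}{34} \cdot 72 = \frac{180}{17}$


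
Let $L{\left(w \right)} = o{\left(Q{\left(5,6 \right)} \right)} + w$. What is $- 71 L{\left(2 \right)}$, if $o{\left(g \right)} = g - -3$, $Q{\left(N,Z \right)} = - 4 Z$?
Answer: $1349$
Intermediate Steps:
$o{\left(g \right)} = 3 + g$ ($o{\left(g \right)} = g + 3 = 3 + g$)
$L{\left(w \right)} = -21 + w$ ($L{\left(w \right)} = \left(3 - 24\right) + w = -21 + w$)
$- 71 L{\left(2 \right)} = - 71 \left(-21 + 2\right) = \left(-71\right) \left(-19\right) = 1349$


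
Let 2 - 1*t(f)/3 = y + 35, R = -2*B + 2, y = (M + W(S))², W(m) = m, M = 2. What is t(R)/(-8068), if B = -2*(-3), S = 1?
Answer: 63/4034 ≈ 0.015617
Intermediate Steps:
B = 6
y = 9 (y = (2 + 1)² = 3² = 9)
R = -10 (R = -2*6 + 2 = -12 + 2 = -10)
t(f) = -126 (t(f) = 6 - 3*(9 + 35) = 6 - 3*44 = 6 - 132 = -126)
t(R)/(-8068) = -126/(-8068) = -126*(-1/8068) = 63/4034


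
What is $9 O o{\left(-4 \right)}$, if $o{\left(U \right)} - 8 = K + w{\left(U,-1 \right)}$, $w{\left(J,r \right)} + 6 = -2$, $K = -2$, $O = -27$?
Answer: $486$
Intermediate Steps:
$w{\left(J,r \right)} = -8$ ($w{\left(J,r \right)} = -6 - 2 = -8$)
$o{\left(U \right)} = -2$ ($o{\left(U \right)} = 8 - 10 = -2$)
$9 O o{\left(-4 \right)} = 9 \left(-27\right) \left(-2\right) = \left(-243\right) \left(-2\right) = 486$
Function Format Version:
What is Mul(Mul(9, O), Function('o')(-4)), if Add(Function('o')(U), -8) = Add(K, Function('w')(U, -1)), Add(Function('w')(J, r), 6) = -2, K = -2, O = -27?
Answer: 486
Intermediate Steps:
Function('w')(J, r) = -8 (Function('w')(J, r) = Add(-6, -2) = -8)
Function('o')(U) = -2 (Function('o')(U) = Add(8, Add(-2, -8)) = Add(8, -10) = -2)
Mul(Mul(9, O), Function('o')(-4)) = Mul(Mul(9, -27), -2) = Mul(-243, -2) = 486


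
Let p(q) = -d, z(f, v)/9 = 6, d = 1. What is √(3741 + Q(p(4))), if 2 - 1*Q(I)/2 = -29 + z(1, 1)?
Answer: √3695 ≈ 60.786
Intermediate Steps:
z(f, v) = 54 (z(f, v) = 9*6 = 54)
p(q) = -1 (p(q) = -1*1 = -1)
Q(I) = -46 (Q(I) = 4 - 2*(-29 + 54) = 4 - 2*25 = 4 - 50 = -46)
√(3741 + Q(p(4))) = √(3741 - 46) = √3695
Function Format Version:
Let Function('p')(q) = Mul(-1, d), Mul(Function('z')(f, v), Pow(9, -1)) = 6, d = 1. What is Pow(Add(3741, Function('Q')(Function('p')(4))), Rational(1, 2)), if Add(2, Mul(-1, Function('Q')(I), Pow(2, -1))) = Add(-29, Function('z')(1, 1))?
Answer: Pow(3695, Rational(1, 2)) ≈ 60.786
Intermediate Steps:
Function('z')(f, v) = 54 (Function('z')(f, v) = Mul(9, 6) = 54)
Function('p')(q) = -1 (Function('p')(q) = Mul(-1, 1) = -1)
Function('Q')(I) = -46 (Function('Q')(I) = Add(4, Mul(-2, Add(-29, 54))) = Add(4, Mul(-2, 25)) = Add(4, -50) = -46)
Pow(Add(3741, Function('Q')(Function('p')(4))), Rational(1, 2)) = Pow(Add(3741, -46), Rational(1, 2)) = Pow(3695, Rational(1, 2))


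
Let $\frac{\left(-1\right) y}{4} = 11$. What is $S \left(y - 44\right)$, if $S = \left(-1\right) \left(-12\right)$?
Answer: $-1056$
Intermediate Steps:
$y = -44$ ($y = \left(-4\right) 11 = -44$)
$S = 12$
$S \left(y - 44\right) = 12 \left(-44 - 44\right) = 12 \left(-88\right) = -1056$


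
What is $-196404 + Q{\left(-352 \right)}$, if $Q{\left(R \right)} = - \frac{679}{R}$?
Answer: $- \frac{69133529}{352} \approx -1.964 \cdot 10^{5}$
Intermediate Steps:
$-196404 + Q{\left(-352 \right)} = -196404 - \frac{679}{-352} = -196404 - - \frac{679}{352} = -196404 + \frac{679}{352} = - \frac{69133529}{352}$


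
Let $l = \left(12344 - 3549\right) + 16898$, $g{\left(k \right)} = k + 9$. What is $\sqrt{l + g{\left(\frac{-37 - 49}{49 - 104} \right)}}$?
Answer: $\frac{8 \sqrt{1214895}}{55} \approx 160.32$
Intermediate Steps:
$g{\left(k \right)} = 9 + k$
$l = 25693$ ($l = 8795 + 16898 = 25693$)
$\sqrt{l + g{\left(\frac{-37 - 49}{49 - 104} \right)}} = \sqrt{25693 + \left(9 + \frac{-37 - 49}{49 - 104}\right)} = \sqrt{25693 + \left(9 - \frac{86}{-55}\right)} = \sqrt{25693 + \left(9 - - \frac{86}{55}\right)} = \sqrt{25693 + \left(9 + \frac{86}{55}\right)} = \sqrt{25693 + \frac{581}{55}} = \sqrt{\frac{1413696}{55}} = \frac{8 \sqrt{1214895}}{55}$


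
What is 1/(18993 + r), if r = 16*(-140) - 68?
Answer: 1/16685 ≈ 5.9934e-5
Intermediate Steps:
r = -2308 (r = -2240 - 68 = -2308)
1/(18993 + r) = 1/(18993 - 2308) = 1/16685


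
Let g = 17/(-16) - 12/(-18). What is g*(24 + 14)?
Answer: -361/24 ≈ -15.042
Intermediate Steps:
g = -19/48 (g = 17*(-1/16) - 12*(-1/18) = -17/16 + ⅔ = -19/48 ≈ -0.39583)
g*(24 + 14) = -19*(24 + 14)/48 = -19/48*38 = -361/24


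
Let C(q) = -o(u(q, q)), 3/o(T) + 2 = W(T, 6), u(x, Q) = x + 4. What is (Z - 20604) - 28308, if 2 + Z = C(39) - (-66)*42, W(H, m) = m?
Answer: -184571/4 ≈ -46143.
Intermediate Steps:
u(x, Q) = 4 + x
o(T) = ¾ (o(T) = 3/(-2 + 6) = 3/4 = 3*(¼) = ¾)
C(q) = -¾ (C(q) = -1*¾ = -¾)
Z = 11077/4 (Z = -2 + (-¾ - (-66)*42) = -2 + (-¾ - 1*(-2772)) = -2 + (-¾ + 2772) = -2 + 11085/4 = 11077/4 ≈ 2769.3)
(Z - 20604) - 28308 = (11077/4 - 20604) - 28308 = -71339/4 - 28308 = -184571/4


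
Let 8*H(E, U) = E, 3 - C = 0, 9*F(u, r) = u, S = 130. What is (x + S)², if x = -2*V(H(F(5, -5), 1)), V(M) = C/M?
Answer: 47524/25 ≈ 1901.0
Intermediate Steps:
F(u, r) = u/9
C = 3 (C = 3 - 1*0 = 3 + 0 = 3)
H(E, U) = E/8
V(M) = 3/M
x = -432/5 (x = -6/(((⅑)*5)/8) = -6/((⅛)*(5/9)) = -6/5/72 = -6*72/5 = -2*216/5 = -432/5 ≈ -86.400)
(x + S)² = (-432/5 + 130)² = (218/5)² = 47524/25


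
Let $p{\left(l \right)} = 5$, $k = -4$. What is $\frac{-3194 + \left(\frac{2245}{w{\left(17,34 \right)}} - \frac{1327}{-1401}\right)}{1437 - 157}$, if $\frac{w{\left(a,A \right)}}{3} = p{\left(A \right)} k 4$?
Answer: $- \frac{4785677}{1912832} \approx -2.5019$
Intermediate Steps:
$w{\left(a,A \right)} = -240$ ($w{\left(a,A \right)} = 3 \cdot 5 \left(-4\right) 4 = 3 \left(\left(-20\right) 4\right) = 3 \left(-80\right) = -240$)
$\frac{-3194 + \left(\frac{2245}{w{\left(17,34 \right)}} - \frac{1327}{-1401}\right)}{1437 - 157} = \frac{-3194 + \left(\frac{2245}{-240} - \frac{1327}{-1401}\right)}{1437 - 157} = \frac{-3194 + \left(2245 \left(- \frac{1}{240}\right) - - \frac{1327}{1401}\right)}{1280} = \left(-3194 + \left(- \frac{449}{48} + \frac{1327}{1401}\right)\right) \frac{1}{1280} = \left(-3194 - \frac{62817}{7472}\right) \frac{1}{1280} = \left(- \frac{23928385}{7472}\right) \frac{1}{1280} = - \frac{4785677}{1912832}$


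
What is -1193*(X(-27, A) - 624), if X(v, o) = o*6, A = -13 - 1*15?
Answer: 944856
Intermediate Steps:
A = -28 (A = -13 - 15 = -28)
X(v, o) = 6*o
-1193*(X(-27, A) - 624) = -1193*(6*(-28) - 624) = -1193*(-168 - 624) = -1193*(-792) = 944856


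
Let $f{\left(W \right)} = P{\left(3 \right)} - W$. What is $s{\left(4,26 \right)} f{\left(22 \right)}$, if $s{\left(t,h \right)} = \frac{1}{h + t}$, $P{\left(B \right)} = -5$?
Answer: $- \frac{9}{10} \approx -0.9$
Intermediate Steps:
$f{\left(W \right)} = -5 - W$
$s{\left(4,26 \right)} f{\left(22 \right)} = \frac{-5 - 22}{26 + 4} = \frac{-5 - 22}{30} = \frac{1}{30} \left(-27\right) = - \frac{9}{10}$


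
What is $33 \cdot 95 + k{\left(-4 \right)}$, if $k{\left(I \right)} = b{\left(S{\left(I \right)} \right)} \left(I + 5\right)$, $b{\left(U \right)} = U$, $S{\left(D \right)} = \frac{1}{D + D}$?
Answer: $\frac{25079}{8} \approx 3134.9$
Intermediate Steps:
$S{\left(D \right)} = \frac{1}{2 D}$
$k{\left(I \right)} = \frac{5 + I}{2 I}$ ($k{\left(I \right)} = \frac{1}{2 I} \left(I + 5\right) = \frac{1}{2 I} \left(5 + I\right) = \frac{5 + I}{2 I}$)
$33 \cdot 95 + k{\left(-4 \right)} = 33 \cdot 95 + \frac{5 - 4}{2 \left(-4\right)} = 3135 + \frac{1}{2} \left(- \frac{1}{4}\right) 1 = 3135 - \frac{1}{8} = \frac{25079}{8}$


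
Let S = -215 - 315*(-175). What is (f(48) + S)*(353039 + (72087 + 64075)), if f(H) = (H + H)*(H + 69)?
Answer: 32356732542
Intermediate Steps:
f(H) = 2*H*(69 + H) (f(H) = (2*H)*(69 + H) = 2*H*(69 + H))
S = 54910 (S = -215 + 55125 = 54910)
(f(48) + S)*(353039 + (72087 + 64075)) = (2*48*(69 + 48) + 54910)*(353039 + (72087 + 64075)) = (2*48*117 + 54910)*(353039 + 136162) = (11232 + 54910)*489201 = 66142*489201 = 32356732542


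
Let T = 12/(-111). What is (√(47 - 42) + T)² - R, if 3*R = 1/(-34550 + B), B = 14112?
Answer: 420676723/83938866 - 8*√5/37 ≈ 4.5282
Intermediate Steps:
T = -4/37 (T = 12*(-1/111) = -4/37 ≈ -0.10811)
R = -1/61314 (R = 1/(3*(-34550 + 14112)) = (⅓)/(-20438) = (⅓)*(-1/20438) = -1/61314 ≈ -1.6309e-5)
(√(47 - 42) + T)² - R = (√(47 - 42) - 4/37)² - 1*(-1/61314) = (√5 - 4/37)² + 1/61314 = (-4/37 + √5)² + 1/61314 = 1/61314 + (-4/37 + √5)²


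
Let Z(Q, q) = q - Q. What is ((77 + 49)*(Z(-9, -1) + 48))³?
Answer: 351298031616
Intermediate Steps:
((77 + 49)*(Z(-9, -1) + 48))³ = ((77 + 49)*((-1 - 1*(-9)) + 48))³ = (126*((-1 + 9) + 48))³ = (126*(8 + 48))³ = (126*56)³ = 7056³ = 351298031616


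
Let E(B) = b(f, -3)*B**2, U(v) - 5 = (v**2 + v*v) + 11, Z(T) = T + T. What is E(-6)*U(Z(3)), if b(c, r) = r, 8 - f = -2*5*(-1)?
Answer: -9504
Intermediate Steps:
f = -2 (f = 8 - (-2*5)*(-1) = 8 - (-10)*(-1) = 8 - 1*10 = 8 - 10 = -2)
Z(T) = 2*T
U(v) = 16 + 2*v**2 (U(v) = 5 + ((v**2 + v*v) + 11) = 5 + ((v**2 + v**2) + 11) = 5 + (2*v**2 + 11) = 5 + (11 + 2*v**2) = 16 + 2*v**2)
E(B) = -3*B**2
E(-6)*U(Z(3)) = (-3*(-6)**2)*(16 + 2*(2*3)**2) = (-3*36)*(16 + 2*6**2) = -108*(16 + 2*36) = -108*(16 + 72) = -108*88 = -9504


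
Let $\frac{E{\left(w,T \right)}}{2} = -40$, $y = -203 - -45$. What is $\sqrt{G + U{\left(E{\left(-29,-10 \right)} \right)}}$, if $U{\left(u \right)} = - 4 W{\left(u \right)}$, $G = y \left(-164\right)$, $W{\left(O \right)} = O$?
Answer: $2 \sqrt{6558} \approx 161.96$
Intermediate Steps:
$y = -158$ ($y = -203 + 45 = -158$)
$G = 25912$ ($G = \left(-158\right) \left(-164\right) = 25912$)
$E{\left(w,T \right)} = -80$ ($E{\left(w,T \right)} = 2 \left(-40\right) = -80$)
$U{\left(u \right)} = - 4 u$
$\sqrt{G + U{\left(E{\left(-29,-10 \right)} \right)}} = \sqrt{25912 - -320} = \sqrt{25912 + 320} = \sqrt{26232} = 2 \sqrt{6558}$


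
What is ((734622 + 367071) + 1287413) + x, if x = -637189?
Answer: 1751917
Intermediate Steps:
((734622 + 367071) + 1287413) + x = ((734622 + 367071) + 1287413) - 637189 = (1101693 + 1287413) - 637189 = 2389106 - 637189 = 1751917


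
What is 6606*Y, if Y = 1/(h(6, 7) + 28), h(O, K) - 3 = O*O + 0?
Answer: 6606/67 ≈ 98.597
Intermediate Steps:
h(O, K) = 3 + O² (h(O, K) = 3 + (O*O + 0) = 3 + (O² + 0) = 3 + O²)
Y = 1/67 (Y = 1/((3 + 6²) + 28) = 1/((3 + 36) + 28) = 1/(39 + 28) = 1/67 ≈ 0.014925)
6606*Y = 6606*(1/67) = 6606/67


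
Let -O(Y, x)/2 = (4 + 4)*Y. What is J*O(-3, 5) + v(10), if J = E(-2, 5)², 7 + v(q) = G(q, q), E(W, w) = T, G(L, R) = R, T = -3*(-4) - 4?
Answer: 3075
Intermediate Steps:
T = 8 (T = 12 - 4 = 8)
E(W, w) = 8
O(Y, x) = -16*Y (O(Y, x) = -2*(4 + 4)*Y = -16*Y)
v(q) = -7 + q
J = 64 (J = 8² = 64)
J*O(-3, 5) + v(10) = 64*(-16*(-3)) + (-7 + 10) = 64*48 + 3 = 3072 + 3 = 3075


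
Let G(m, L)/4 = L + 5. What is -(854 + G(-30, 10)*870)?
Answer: -53054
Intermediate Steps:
G(m, L) = 20 + 4*L (G(m, L) = 4*(L + 5) = 4*(5 + L) = 20 + 4*L)
-(854 + G(-30, 10)*870) = -(854 + (20 + 4*10)*870) = -(854 + (20 + 40)*870) = -(854 + 60*870) = -(854 + 52200) = -1*53054 = -53054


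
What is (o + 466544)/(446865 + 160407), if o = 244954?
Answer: 118583/101212 ≈ 1.1716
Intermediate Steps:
(o + 466544)/(446865 + 160407) = (244954 + 466544)/(446865 + 160407) = 711498/607272 = 711498*(1/607272) = 118583/101212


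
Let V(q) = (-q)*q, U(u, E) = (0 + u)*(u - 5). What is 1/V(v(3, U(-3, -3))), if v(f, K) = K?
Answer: -1/576 ≈ -0.0017361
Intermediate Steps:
U(u, E) = u*(-5 + u)
V(q) = -q²
1/V(v(3, U(-3, -3))) = 1/(-(-3*(-5 - 3))²) = 1/(-(-3*(-8))²) = 1/(-1*24²) = 1/(-1*576) = 1/(-576) = -1/576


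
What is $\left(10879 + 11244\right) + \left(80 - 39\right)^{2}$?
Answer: $23804$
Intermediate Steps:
$\left(10879 + 11244\right) + \left(80 - 39\right)^{2} = 22123 + 41^{2} = 22123 + 1681 = 23804$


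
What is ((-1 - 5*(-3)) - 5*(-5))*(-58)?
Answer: -2262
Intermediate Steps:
((-1 - 5*(-3)) - 5*(-5))*(-58) = ((-1 + 15) + 25)*(-58) = (14 + 25)*(-58) = 39*(-58) = -2262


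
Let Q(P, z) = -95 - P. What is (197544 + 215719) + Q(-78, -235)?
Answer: 413246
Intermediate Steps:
(197544 + 215719) + Q(-78, -235) = (197544 + 215719) + (-95 - 1*(-78)) = 413263 + (-95 + 78) = 413263 - 17 = 413246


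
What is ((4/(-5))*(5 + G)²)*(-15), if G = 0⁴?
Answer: 300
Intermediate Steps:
G = 0
((4/(-5))*(5 + G)²)*(-15) = ((4/(-5))*(5 + 0)²)*(-15) = ((4*(-⅕))*5²)*(-15) = -⅘*25*(-15) = -20*(-15) = 300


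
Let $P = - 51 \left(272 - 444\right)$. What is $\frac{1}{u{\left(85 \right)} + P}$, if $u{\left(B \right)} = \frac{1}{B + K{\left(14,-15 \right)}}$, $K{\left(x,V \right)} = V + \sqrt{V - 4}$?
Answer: $\frac{43149538}{378508361377} + \frac{i \sqrt{19}}{378508361377} \approx 0.000114 + 1.1516 \cdot 10^{-11} i$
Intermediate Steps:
$K{\left(x,V \right)} = V + \sqrt{-4 + V}$
$P = 8772$ ($P = - 51 \left(272 - 444\right) = \left(-51\right) \left(-172\right) = 8772$)
$u{\left(B \right)} = \frac{1}{-15 + B + i \sqrt{19}}$ ($u{\left(B \right)} = \frac{1}{B - \left(15 - \sqrt{-4 - 15}\right)} = \frac{1}{B - \left(15 - \sqrt{-19}\right)} = \frac{1}{B - \left(15 - i \sqrt{19}\right)} = \frac{1}{-15 + B + i \sqrt{19}}$)
$\frac{1}{u{\left(85 \right)} + P} = \frac{1}{\frac{1}{-15 + 85 + i \sqrt{19}} + 8772} = \frac{1}{\frac{1}{70 + i \sqrt{19}} + 8772} = \frac{1}{8772 + \frac{1}{70 + i \sqrt{19}}}$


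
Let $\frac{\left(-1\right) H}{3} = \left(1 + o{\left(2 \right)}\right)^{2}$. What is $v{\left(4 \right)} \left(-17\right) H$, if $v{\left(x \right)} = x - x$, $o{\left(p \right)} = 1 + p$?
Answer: $0$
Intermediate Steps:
$v{\left(x \right)} = 0$
$H = -48$ ($H = - 3 \left(1 + \left(1 + 2\right)\right)^{2} = - 3 \left(1 + 3\right)^{2} = - 3 \cdot 4^{2} = \left(-3\right) 16 = -48$)
$v{\left(4 \right)} \left(-17\right) H = 0 \left(-17\right) \left(-48\right) = 0 \left(-48\right) = 0$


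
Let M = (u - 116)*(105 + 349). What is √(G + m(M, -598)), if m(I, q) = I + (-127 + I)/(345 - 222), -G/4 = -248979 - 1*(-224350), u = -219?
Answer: 3*I*√10237577/41 ≈ 234.12*I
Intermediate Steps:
G = 98516 (G = -4*(-248979 - 1*(-224350)) = -4*(-248979 + 224350) = -4*(-24629) = 98516)
M = -152090 (M = (-219 - 116)*(105 + 349) = -335*454 = -152090)
m(I, q) = -127/123 + 124*I/123 (m(I, q) = I + (-127 + I)/123 = I + (-127 + I)*(1/123) = I + (-127/123 + I/123) = -127/123 + 124*I/123)
√(G + m(M, -598)) = √(98516 + (-127/123 + (124/123)*(-152090))) = √(98516 + (-127/123 - 18859160/123)) = √(98516 - 6286429/41) = √(-2247273/41) = 3*I*√10237577/41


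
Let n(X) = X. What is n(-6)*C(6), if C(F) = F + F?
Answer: -72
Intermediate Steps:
C(F) = 2*F
n(-6)*C(6) = -12*6 = -6*12 = -72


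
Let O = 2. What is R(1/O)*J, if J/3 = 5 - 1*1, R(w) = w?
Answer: 6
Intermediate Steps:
J = 12 (J = 3*(5 - 1*1) = 3*(5 - 1) = 3*4 = 12)
R(1/O)*J = 12/2 = (½)*12 = 6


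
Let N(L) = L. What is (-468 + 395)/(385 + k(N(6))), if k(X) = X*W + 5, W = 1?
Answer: -73/396 ≈ -0.18434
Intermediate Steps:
k(X) = 5 + X (k(X) = X*1 + 5 = X + 5 = 5 + X)
(-468 + 395)/(385 + k(N(6))) = (-468 + 395)/(385 + (5 + 6)) = -73/(385 + 11) = -73/396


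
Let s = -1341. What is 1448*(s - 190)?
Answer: -2216888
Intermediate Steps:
1448*(s - 190) = 1448*(-1341 - 190) = 1448*(-1531) = -2216888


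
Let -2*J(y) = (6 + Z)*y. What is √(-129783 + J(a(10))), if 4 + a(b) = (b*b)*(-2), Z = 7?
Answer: 3*I*√14273 ≈ 358.41*I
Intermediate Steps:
a(b) = -4 - 2*b² (a(b) = -4 + (b*b)*(-2) = -4 + b²*(-2) = -4 - 2*b²)
J(y) = -13*y/2 (J(y) = -(6 + 7)*y/2 = -13*y/2)
√(-129783 + J(a(10))) = √(-129783 - 13*(-4 - 2*10²)/2) = √(-129783 - 13*(-4 - 2*100)/2) = √(-129783 - 13*(-4 - 200)/2) = √(-129783 - 13/2*(-204)) = √(-129783 + 1326) = √(-128457) = 3*I*√14273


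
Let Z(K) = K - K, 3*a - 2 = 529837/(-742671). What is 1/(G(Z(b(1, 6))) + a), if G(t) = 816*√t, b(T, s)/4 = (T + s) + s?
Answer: 2228013/955505 ≈ 2.3318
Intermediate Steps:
a = 955505/2228013 (a = ⅔ + (529837/(-742671))/3 = ⅔ + (529837*(-1/742671))/3 = ⅔ + (⅓)*(-529837/742671) = ⅔ - 529837/2228013 = 955505/2228013 ≈ 0.42886)
b(T, s) = 4*T + 8*s (b(T, s) = 4*((T + s) + s) = 4*(T + 2*s) = 4*T + 8*s)
Z(K) = 0
1/(G(Z(b(1, 6))) + a) = 1/(816*√0 + 955505/2228013) = 1/(816*0 + 955505/2228013) = 1/(0 + 955505/2228013) = 1/(955505/2228013) = 2228013/955505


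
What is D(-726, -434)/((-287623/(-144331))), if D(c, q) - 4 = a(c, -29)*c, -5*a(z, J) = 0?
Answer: 577324/287623 ≈ 2.0072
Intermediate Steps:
a(z, J) = 0 (a(z, J) = -⅕*0 = 0)
D(c, q) = 4 (D(c, q) = 4 + 0*c = 4 + 0 = 4)
D(-726, -434)/((-287623/(-144331))) = 4/((-287623/(-144331))) = 4/((-287623*(-1/144331))) = 4/(287623/144331) = 4*(144331/287623) = 577324/287623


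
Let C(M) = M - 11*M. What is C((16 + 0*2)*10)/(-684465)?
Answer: 320/136893 ≈ 0.0023376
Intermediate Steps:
C(M) = -10*M
C((16 + 0*2)*10)/(-684465) = -10*(16 + 0*2)*10/(-684465) = -10*(16 + 0)*10*(-1/684465) = -160*10*(-1/684465) = -10*160*(-1/684465) = -1600*(-1/684465) = 320/136893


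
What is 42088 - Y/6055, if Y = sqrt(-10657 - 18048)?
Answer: 42088 - I*sqrt(28705)/6055 ≈ 42088.0 - 0.027981*I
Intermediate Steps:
Y = I*sqrt(28705) (Y = sqrt(-28705) = I*sqrt(28705) ≈ 169.43*I)
42088 - Y/6055 = 42088 - I*sqrt(28705)/6055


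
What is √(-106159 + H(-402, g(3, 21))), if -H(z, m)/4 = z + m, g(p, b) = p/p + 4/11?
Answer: I*√12651331/11 ≈ 323.35*I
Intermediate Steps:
g(p, b) = 15/11 (g(p, b) = 1 + 4*(1/11) = 1 + 4/11 = 15/11)
H(z, m) = -4*m - 4*z (H(z, m) = -4*(z + m) = -4*(m + z) = -4*m - 4*z)
√(-106159 + H(-402, g(3, 21))) = √(-106159 + (-4*15/11 - 4*(-402))) = √(-106159 + (-60/11 + 1608)) = √(-106159 + 17628/11) = √(-1150121/11) = I*√12651331/11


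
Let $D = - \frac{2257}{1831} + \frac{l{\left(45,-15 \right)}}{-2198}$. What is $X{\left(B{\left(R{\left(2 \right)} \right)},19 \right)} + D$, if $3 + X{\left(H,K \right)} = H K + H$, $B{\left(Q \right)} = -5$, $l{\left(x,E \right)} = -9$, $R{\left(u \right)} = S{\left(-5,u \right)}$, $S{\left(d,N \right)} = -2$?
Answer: $- \frac{419471821}{4024538} \approx -104.23$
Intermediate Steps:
$R{\left(u \right)} = -2$
$X{\left(H,K \right)} = -3 + H + H K$ ($X{\left(H,K \right)} = -3 + \left(H K + H\right) = -3 + \left(H + H K\right) = -3 + H + H K$)
$D = - \frac{4944407}{4024538}$ ($D = - \frac{2257}{1831} - \frac{9}{-2198} = \left(-2257\right) \frac{1}{1831} - - \frac{9}{2198} = - \frac{2257}{1831} + \frac{9}{2198} = - \frac{4944407}{4024538} \approx -1.2286$)
$X{\left(B{\left(R{\left(2 \right)} \right)},19 \right)} + D = \left(-3 - 5 - 95\right) - \frac{4944407}{4024538} = -103 - \frac{4944407}{4024538} = - \frac{419471821}{4024538}$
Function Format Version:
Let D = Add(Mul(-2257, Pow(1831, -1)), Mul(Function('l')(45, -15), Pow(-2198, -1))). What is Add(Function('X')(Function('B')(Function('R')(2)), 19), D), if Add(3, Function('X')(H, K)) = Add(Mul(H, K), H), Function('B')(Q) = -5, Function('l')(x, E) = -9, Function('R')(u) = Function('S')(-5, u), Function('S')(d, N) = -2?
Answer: Rational(-419471821, 4024538) ≈ -104.23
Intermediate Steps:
Function('R')(u) = -2
Function('X')(H, K) = Add(-3, H, Mul(H, K)) (Function('X')(H, K) = Add(-3, Add(Mul(H, K), H)) = Add(-3, Add(H, Mul(H, K))) = Add(-3, H, Mul(H, K)))
D = Rational(-4944407, 4024538) (D = Add(Mul(-2257, Pow(1831, -1)), Mul(-9, Pow(-2198, -1))) = Add(Mul(-2257, Rational(1, 1831)), Mul(-9, Rational(-1, 2198))) = Add(Rational(-2257, 1831), Rational(9, 2198)) = Rational(-4944407, 4024538) ≈ -1.2286)
Add(Function('X')(Function('B')(Function('R')(2)), 19), D) = Add(Add(-3, -5, Mul(-5, 19)), Rational(-4944407, 4024538)) = Add(Add(-3, -5, -95), Rational(-4944407, 4024538)) = Add(-103, Rational(-4944407, 4024538)) = Rational(-419471821, 4024538)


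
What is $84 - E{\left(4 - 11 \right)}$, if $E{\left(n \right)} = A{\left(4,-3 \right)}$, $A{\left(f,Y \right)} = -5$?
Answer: $89$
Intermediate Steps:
$E{\left(n \right)} = -5$
$84 - E{\left(4 - 11 \right)} = 84 - -5 = 84 + 5 = 89$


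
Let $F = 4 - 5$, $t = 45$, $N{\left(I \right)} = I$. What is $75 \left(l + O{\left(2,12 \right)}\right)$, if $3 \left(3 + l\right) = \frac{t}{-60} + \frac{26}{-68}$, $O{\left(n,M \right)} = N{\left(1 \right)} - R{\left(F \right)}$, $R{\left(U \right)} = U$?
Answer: $- \frac{7025}{68} \approx -103.31$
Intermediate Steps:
$F = -1$ ($F = 4 - 5 = -1$)
$O{\left(n,M \right)} = 2$ ($O{\left(n,M \right)} = 1 - -1 = 1 + 1 = 2$)
$l = - \frac{689}{204}$ ($l = -3 + \frac{\frac{45}{-60} + \frac{26}{-68}}{3} = -3 + \frac{45 \left(- \frac{1}{60}\right) + 26 \left(- \frac{1}{68}\right)}{3} = -3 + \frac{- \frac{3}{4} - \frac{13}{34}}{3} = -3 + \frac{1}{3} \left(- \frac{77}{68}\right) = -3 - \frac{77}{204} = - \frac{689}{204} \approx -3.3774$)
$75 \left(l + O{\left(2,12 \right)}\right) = 75 \left(- \frac{689}{204} + 2\right) = 75 \left(- \frac{281}{204}\right) = - \frac{7025}{68}$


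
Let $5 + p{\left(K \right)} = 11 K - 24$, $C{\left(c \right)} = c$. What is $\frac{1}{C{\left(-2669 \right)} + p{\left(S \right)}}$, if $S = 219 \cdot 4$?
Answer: $\frac{1}{6938} \approx 0.00014413$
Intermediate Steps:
$S = 876$
$p{\left(K \right)} = -29 + 11 K$ ($p{\left(K \right)} = -5 + \left(11 K - 24\right) = -5 + \left(-24 + 11 K\right) = -29 + 11 K$)
$\frac{1}{C{\left(-2669 \right)} + p{\left(S \right)}} = \frac{1}{-2669 + \left(-29 + 11 \cdot 876\right)} = \frac{1}{-2669 + \left(-29 + 9636\right)} = \frac{1}{-2669 + 9607} = \frac{1}{6938}$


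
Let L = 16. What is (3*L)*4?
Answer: 192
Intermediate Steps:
(3*L)*4 = (3*16)*4 = 48*4 = 192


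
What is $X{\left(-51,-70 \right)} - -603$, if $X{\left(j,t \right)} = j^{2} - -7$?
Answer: $3211$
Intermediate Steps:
$X{\left(j,t \right)} = 7 + j^{2}$ ($X{\left(j,t \right)} = j^{2} + 7 = 7 + j^{2}$)
$X{\left(-51,-70 \right)} - -603 = \left(7 + \left(-51\right)^{2}\right) - -603 = \left(7 + 2601\right) + 603 = 2608 + 603 = 3211$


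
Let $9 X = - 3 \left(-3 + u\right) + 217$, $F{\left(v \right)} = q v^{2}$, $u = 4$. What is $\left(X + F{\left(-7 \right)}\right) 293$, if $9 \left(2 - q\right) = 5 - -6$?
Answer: $\frac{163201}{9} \approx 18133.0$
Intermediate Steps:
$q = \frac{7}{9}$ ($q = 2 - \frac{5 - -6}{9} = 2 - \frac{5 + 6}{9} = 2 - \frac{11}{9} = \frac{7}{9} \approx 0.77778$)
$F{\left(v \right)} = \frac{7 v^{2}}{9}$
$X = \frac{214}{9}$ ($X = \frac{- 3 \left(-3 + 4\right) + 217}{9} = \frac{\left(-3\right) 1 + 217}{9} = \frac{-3 + 217}{9} = \frac{1}{9} \cdot 214 = \frac{214}{9} \approx 23.778$)
$\left(X + F{\left(-7 \right)}\right) 293 = \left(\frac{214}{9} + \frac{7 \left(-7\right)^{2}}{9}\right) 293 = \left(\frac{214}{9} + \frac{7}{9} \cdot 49\right) 293 = \left(\frac{214}{9} + \frac{343}{9}\right) 293 = \frac{557}{9} \cdot 293 = \frac{163201}{9}$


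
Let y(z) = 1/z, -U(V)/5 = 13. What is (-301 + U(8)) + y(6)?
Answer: -2195/6 ≈ -365.83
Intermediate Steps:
U(V) = -65 (U(V) = -5*13 = -65)
(-301 + U(8)) + y(6) = (-301 - 65) + 1/6 = -366 + ⅙ = -2195/6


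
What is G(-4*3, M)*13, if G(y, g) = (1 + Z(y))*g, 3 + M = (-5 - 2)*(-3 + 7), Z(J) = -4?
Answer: 1209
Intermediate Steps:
M = -31 (M = -3 + (-5 - 2)*(-3 + 7) = -3 - 7*4 = -3 - 28 = -31)
G(y, g) = -3*g (G(y, g) = (1 - 4)*g = -3*g)
G(-4*3, M)*13 = -3*(-31)*13 = 93*13 = 1209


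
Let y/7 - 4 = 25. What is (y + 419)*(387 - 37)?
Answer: 217700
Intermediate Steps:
y = 203 (y = 28 + 7*25 = 28 + 175 = 203)
(y + 419)*(387 - 37) = (203 + 419)*(387 - 37) = 622*350 = 217700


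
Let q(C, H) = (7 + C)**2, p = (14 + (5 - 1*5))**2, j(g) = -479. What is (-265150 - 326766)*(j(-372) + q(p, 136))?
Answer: -24108738680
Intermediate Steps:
p = 196 (p = (14 + (5 - 5))**2 = (14 + 0)**2 = 14**2 = 196)
(-265150 - 326766)*(j(-372) + q(p, 136)) = (-265150 - 326766)*(-479 + (7 + 196)**2) = -591916*(-479 + 203**2) = -591916*(-479 + 41209) = -591916*40730 = -24108738680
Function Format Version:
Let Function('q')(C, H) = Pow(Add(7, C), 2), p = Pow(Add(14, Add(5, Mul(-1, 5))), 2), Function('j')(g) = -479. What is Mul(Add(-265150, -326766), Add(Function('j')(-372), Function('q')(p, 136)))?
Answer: -24108738680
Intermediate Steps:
p = 196 (p = Pow(Add(14, Add(5, -5)), 2) = Pow(Add(14, 0), 2) = Pow(14, 2) = 196)
Mul(Add(-265150, -326766), Add(Function('j')(-372), Function('q')(p, 136))) = Mul(Add(-265150, -326766), Add(-479, Pow(Add(7, 196), 2))) = Mul(-591916, Add(-479, Pow(203, 2))) = Mul(-591916, Add(-479, 41209)) = Mul(-591916, 40730) = -24108738680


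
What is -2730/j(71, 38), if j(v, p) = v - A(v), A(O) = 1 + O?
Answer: 2730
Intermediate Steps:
j(v, p) = -1 (j(v, p) = v - (1 + v) = v + (-1 - v) = -1)
-2730/j(71, 38) = -2730/(-1) = -2730*(-1) = 2730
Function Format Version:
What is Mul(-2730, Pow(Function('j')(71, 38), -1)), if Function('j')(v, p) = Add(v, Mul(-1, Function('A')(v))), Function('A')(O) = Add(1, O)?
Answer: 2730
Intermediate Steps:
Function('j')(v, p) = -1 (Function('j')(v, p) = Add(v, Mul(-1, Add(1, v))) = Add(v, Add(-1, Mul(-1, v))) = -1)
Mul(-2730, Pow(Function('j')(71, 38), -1)) = Mul(-2730, Pow(-1, -1)) = Mul(-2730, -1) = 2730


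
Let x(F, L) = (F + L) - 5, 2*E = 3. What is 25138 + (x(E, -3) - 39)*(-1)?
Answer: 50367/2 ≈ 25184.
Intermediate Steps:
E = 3/2 (E = (½)*3 = 3/2 ≈ 1.5000)
x(F, L) = -5 + F + L
25138 + (x(E, -3) - 39)*(-1) = 25138 + ((-5 + 3/2 - 3) - 39)*(-1) = 25138 + (-13/2 - 39)*(-1) = 25138 - 91/2*(-1) = 25138 + 91/2 = 50367/2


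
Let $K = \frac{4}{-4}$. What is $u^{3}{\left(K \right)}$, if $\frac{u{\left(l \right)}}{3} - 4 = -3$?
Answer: $27$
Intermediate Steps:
$K = -1$ ($K = 4 \left(- \frac{1}{4}\right) = -1$)
$u{\left(l \right)} = 3$ ($u{\left(l \right)} = 12 + 3 \left(-3\right) = 12 - 9 = 3$)
$u^{3}{\left(K \right)} = 3^{3} = 27$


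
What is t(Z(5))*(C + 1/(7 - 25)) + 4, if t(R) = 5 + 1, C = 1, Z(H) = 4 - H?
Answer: 29/3 ≈ 9.6667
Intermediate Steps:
t(R) = 6
t(Z(5))*(C + 1/(7 - 25)) + 4 = 6*(1 + 1/(7 - 25)) + 4 = 6*(1 + 1/(-18)) + 4 = 6*(1 - 1/18) + 4 = 6*(17/18) + 4 = 17/3 + 4 = 29/3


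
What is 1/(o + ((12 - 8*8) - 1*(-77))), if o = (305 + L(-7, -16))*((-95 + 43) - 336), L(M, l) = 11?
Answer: -1/122583 ≈ -8.1577e-6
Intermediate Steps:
o = -122608 (o = (305 + 11)*((-95 + 43) - 336) = 316*(-52 - 336) = 316*(-388) = -122608)
1/(o + ((12 - 8*8) - 1*(-77))) = 1/(-122608 + ((12 - 8*8) - 1*(-77))) = 1/(-122608 + ((12 - 64) + 77)) = 1/(-122608 + (-52 + 77)) = 1/(-122608 + 25) = 1/(-122583) = -1/122583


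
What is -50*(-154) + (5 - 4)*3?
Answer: 7703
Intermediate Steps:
-50*(-154) + (5 - 4)*3 = 7700 + 1*3 = 7700 + 3 = 7703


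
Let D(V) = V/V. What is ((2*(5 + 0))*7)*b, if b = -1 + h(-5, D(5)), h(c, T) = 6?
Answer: 350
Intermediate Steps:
D(V) = 1
b = 5 (b = -1 + 6 = 5)
((2*(5 + 0))*7)*b = ((2*(5 + 0))*7)*5 = ((2*5)*7)*5 = (10*7)*5 = 70*5 = 350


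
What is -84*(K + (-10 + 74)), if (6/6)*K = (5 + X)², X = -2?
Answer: -6132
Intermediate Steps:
K = 9 (K = (5 - 2)² = 3² = 9)
-84*(K + (-10 + 74)) = -84*(9 + (-10 + 74)) = -84*(9 + 64) = -84*73 = -6132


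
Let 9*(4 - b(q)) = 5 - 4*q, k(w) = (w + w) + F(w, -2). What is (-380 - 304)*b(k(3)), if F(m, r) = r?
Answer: -3572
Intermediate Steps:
k(w) = -2 + 2*w (k(w) = (w + w) - 2 = 2*w - 2 = -2 + 2*w)
b(q) = 31/9 + 4*q/9 (b(q) = 4 - (5 - 4*q)/9 = 4 + (-5/9 + 4*q/9) = 31/9 + 4*q/9)
(-380 - 304)*b(k(3)) = (-380 - 304)*(31/9 + 4*(-2 + 2*3)/9) = -684*(31/9 + 4*(-2 + 6)/9) = -684*(31/9 + (4/9)*4) = -684*(31/9 + 16/9) = -684*47/9 = -3572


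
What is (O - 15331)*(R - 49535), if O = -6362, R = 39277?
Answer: 222526794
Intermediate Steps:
(O - 15331)*(R - 49535) = (-6362 - 15331)*(39277 - 49535) = -21693*(-10258) = 222526794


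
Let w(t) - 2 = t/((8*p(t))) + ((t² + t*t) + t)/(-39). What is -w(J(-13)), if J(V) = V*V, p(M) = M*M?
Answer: 1983383/1352 ≈ 1467.0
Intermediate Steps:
p(M) = M²
J(V) = V²
w(t) = 2 - 2*t²/39 - t/39 + 1/(8*t) (w(t) = 2 + (t/((8*t²)) + ((t² + t*t) + t)/(-39)) = 2 + (t*(1/(8*t²)) + ((t² + t²) + t)*(-1/39)) = 2 + (1/(8*t) + (2*t² + t)*(-1/39)) = 2 + (1/(8*t) + (t + 2*t²)*(-1/39)) = 2 + (1/(8*t) + (-2*t²/39 - t/39)) = 2 + (-2*t²/39 - t/39 + 1/(8*t)) = 2 - 2*t²/39 - t/39 + 1/(8*t))
-w(J(-13)) = -(39 + 8*(-13)²*(78 - 1*(-13)² - 2*((-13)²)²))/(312*((-13)²)) = -(39 + 8*169*(78 - 1*169 - 2*169²))/(312*169) = -(39 + 8*169*(78 - 169 - 2*28561))/(312*169) = -(39 + 8*169*(78 - 169 - 57122))/(312*169) = -(39 + 8*169*(-57213))/(312*169) = -(39 - 77351976)/(312*169) = -(-77351937)/(312*169) = -1*(-1983383/1352) = 1983383/1352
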